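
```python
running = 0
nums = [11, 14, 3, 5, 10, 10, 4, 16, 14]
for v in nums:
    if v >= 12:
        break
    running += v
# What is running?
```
Trace:
  running=0
  running=11, v=11
  running=11, v=14

Final answer: 11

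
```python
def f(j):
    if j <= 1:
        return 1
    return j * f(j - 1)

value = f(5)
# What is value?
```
Call trace:
f(j=5)
  f(j=4)
    f(j=3)
      f(j=2)
        f(j=1)
        -> return 1
      -> return 2
    -> return 6
  -> return 24
-> return 120

Final answer: 120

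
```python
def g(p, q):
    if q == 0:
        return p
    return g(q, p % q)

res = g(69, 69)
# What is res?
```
Call trace:
g(p=69, q=69)
  g(p=69, q=0)
  -> return 69
-> return 69

Final answer: 69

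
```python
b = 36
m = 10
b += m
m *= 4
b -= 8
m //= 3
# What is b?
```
Trace:
  b=36
  b=36, m=10
  b=46, m=10
  b=46, m=40
  b=38, m=40
  b=38, m=13

Final answer: 38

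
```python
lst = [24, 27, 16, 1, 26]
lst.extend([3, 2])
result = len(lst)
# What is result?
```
Trace:
  lst=[24, 27, 16, 1, 26]
  lst=[24, 27, 16, 1, 26, 3, 2]
  lst=[24, 27, 16, 1, 26, 3, 2], result=7

Final answer: 7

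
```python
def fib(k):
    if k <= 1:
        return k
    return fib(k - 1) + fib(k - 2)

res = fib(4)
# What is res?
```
Call trace (a repeated sub-call is expanded the first time; later identical calls just restate its return value):
fib(k=4)
  fib(k=3)
    fib(k=2)
      fib(k=1)
      -> return 1
      fib(k=0)
      -> return 0
    -> return 1
    fib(k=1)
    -> return 1
  -> return 2
  fib(k=2) -> return 1  (same call as traced above)
-> return 3

Final answer: 3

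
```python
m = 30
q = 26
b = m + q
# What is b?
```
Trace:
  m=30
  m=30, q=26
  m=30, q=26, b=56

Final answer: 56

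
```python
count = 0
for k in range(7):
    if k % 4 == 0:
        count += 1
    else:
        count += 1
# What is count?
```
Trace:
  count=0
  count=1, k=0
  count=2, k=1
  count=3, k=2
  count=4, k=3
  count=5, k=4
  count=6, k=5
  count=7, k=6

Final answer: 7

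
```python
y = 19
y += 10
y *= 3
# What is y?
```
Trace:
  y=19
  y=29
  y=87

Final answer: 87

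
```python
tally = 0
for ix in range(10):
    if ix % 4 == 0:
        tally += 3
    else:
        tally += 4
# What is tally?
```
Trace:
  tally=0
  tally=3, ix=0
  tally=7, ix=1
  tally=11, ix=2
  tally=15, ix=3
  tally=18, ix=4
  tally=22, ix=5
  tally=26, ix=6
  tally=30, ix=7
  tally=33, ix=8
  tally=37, ix=9

Final answer: 37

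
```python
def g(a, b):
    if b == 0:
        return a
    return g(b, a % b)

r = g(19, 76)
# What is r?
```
Call trace:
g(a=19, b=76)
  g(a=76, b=19)
    g(a=19, b=0)
    -> return 19
  -> return 19
-> return 19

Final answer: 19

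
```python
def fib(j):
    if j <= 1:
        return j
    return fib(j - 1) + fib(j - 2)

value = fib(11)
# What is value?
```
Call trace (a repeated sub-call is expanded the first time; later identical calls just restate its return value):
fib(j=11)
  fib(j=10)
    fib(j=9)
      fib(j=8)
        fib(j=7)
          fib(j=6)
            fib(j=5)
              fib(j=4)
                fib(j=3)
                  fib(j=2)
                    fib(j=1)
                    -> return 1
                    fib(j=0)
                    -> return 0
                  -> return 1
                  fib(j=1)
                  -> return 1
                -> return 2
                fib(j=2) -> return 1  (same call as traced above)
              -> return 3
              fib(j=3) -> return 2  (same call as traced above)
            -> return 5
            fib(j=4) -> return 3  (same call as traced above)
          -> return 8
          fib(j=5) -> return 5  (same call as traced above)
        -> return 13
        fib(j=6) -> return 8  (same call as traced above)
      -> return 21
      fib(j=7) -> return 13  (same call as traced above)
    -> return 34
    fib(j=8) -> return 21  (same call as traced above)
  -> return 55
  fib(j=9) -> return 34  (same call as traced above)
-> return 89

Final answer: 89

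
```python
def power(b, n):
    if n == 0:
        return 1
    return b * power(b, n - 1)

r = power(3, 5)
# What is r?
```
Call trace:
power(b=3, n=5)
  power(b=3, n=4)
    power(b=3, n=3)
      power(b=3, n=2)
        power(b=3, n=1)
          power(b=3, n=0)
          -> return 1
        -> return 3
      -> return 9
    -> return 27
  -> return 81
-> return 243

Final answer: 243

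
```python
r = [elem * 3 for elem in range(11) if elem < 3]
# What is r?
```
Trace:
  elem=0
  elem=1
  elem=2
  elem=3
  elem=4
  elem=5
  elem=6
  elem=7
  elem=8
  elem=9
  elem=10
  r=[0, 3, 6]

Final answer: [0, 3, 6]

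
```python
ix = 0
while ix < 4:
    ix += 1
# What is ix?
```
Trace:
  ix=0
  ix=1
  ix=2
  ix=3
  ix=4

Final answer: 4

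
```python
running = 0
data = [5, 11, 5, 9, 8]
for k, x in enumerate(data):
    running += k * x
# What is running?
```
Trace:
  running=0
  running=0, k=0, x=5
  running=11, k=1, x=11
  running=21, k=2, x=5
  running=48, k=3, x=9
  running=80, k=4, x=8

Final answer: 80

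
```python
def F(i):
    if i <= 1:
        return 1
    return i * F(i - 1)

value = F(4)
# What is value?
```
Call trace:
F(i=4)
  F(i=3)
    F(i=2)
      F(i=1)
      -> return 1
    -> return 2
  -> return 6
-> return 24

Final answer: 24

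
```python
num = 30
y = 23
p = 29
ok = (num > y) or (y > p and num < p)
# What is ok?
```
Trace:
  num=30
  num=30, y=23
  num=30, y=23, p=29
  num=30, y=23, p=29, ok=True

Final answer: True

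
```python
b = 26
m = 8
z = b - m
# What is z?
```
Trace:
  b=26
  b=26, m=8
  b=26, m=8, z=18

Final answer: 18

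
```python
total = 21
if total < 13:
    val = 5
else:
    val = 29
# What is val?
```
Trace:
  total=21
  total=21, val=29

Final answer: 29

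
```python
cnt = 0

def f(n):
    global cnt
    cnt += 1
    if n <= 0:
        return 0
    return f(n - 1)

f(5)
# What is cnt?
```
Call trace:
f(n=5)
  f(n=4)
    f(n=3)
      f(n=2)
        f(n=1)
          f(n=0)
          -> return 0
        -> return 0
      -> return 0
    -> return 0
  -> return 0
-> return 0

cnt is incremented once per call. f is entered once for each n = 5, 4, 3, 2, 1, 0 (the n <= 0 call returns without recursing), i.e. 5 + 1 calls.
cnt = 6

Final answer: 6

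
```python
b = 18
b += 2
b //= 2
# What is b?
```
Trace:
  b=18
  b=20
  b=10

Final answer: 10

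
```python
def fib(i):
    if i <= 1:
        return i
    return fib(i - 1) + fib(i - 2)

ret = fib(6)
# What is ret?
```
Call trace (a repeated sub-call is expanded the first time; later identical calls just restate its return value):
fib(i=6)
  fib(i=5)
    fib(i=4)
      fib(i=3)
        fib(i=2)
          fib(i=1)
          -> return 1
          fib(i=0)
          -> return 0
        -> return 1
        fib(i=1)
        -> return 1
      -> return 2
      fib(i=2) -> return 1  (same call as traced above)
    -> return 3
    fib(i=3) -> return 2  (same call as traced above)
  -> return 5
  fib(i=4) -> return 3  (same call as traced above)
-> return 8

Final answer: 8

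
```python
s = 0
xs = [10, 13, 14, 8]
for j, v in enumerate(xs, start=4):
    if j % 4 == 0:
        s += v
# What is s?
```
Trace:
  s=0
  s=10, j=4, v=10
  s=10, j=5, v=13
  s=10, j=6, v=14
  s=10, j=7, v=8

Final answer: 10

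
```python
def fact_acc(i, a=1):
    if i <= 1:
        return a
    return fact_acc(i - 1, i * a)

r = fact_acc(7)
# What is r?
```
Call trace:
fact_acc(i=7, a=1)
  fact_acc(i=6, a=7)
    fact_acc(i=5, a=42)
      fact_acc(i=4, a=210)
        fact_acc(i=3, a=840)
          fact_acc(i=2, a=2520)
            fact_acc(i=1, a=5040)
            -> return 5040
          -> return 5040
        -> return 5040
      -> return 5040
    -> return 5040
  -> return 5040
-> return 5040

Final answer: 5040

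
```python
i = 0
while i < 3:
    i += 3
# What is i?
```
Trace:
  i=0
  i=3

Final answer: 3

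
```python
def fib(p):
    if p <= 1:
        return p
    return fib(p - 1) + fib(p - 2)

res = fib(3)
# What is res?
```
Call trace:
fib(p=3)
  fib(p=2)
    fib(p=1)
    -> return 1
    fib(p=0)
    -> return 0
  -> return 1
  fib(p=1)
  -> return 1
-> return 2

Final answer: 2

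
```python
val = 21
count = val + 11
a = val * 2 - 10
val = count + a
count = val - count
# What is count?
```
Trace:
  val=21
  val=21, count=32
  val=21, count=32, a=32
  val=64, count=32, a=32
  val=64, count=32, a=32

Final answer: 32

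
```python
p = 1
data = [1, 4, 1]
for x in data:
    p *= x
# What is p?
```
Trace:
  p=1
  p=1, x=1
  p=4, x=4
  p=4, x=1

Final answer: 4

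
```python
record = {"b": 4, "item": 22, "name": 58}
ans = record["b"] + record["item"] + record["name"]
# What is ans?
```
Trace:
  record={'b': 4, 'item': 22, 'name': 58}
  record={'b': 4, 'item': 22, 'name': 58}, ans=84

Final answer: 84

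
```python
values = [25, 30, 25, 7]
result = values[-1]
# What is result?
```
Trace:
  values=[25, 30, 25, 7]
  values=[25, 30, 25, 7], result=7

Final answer: 7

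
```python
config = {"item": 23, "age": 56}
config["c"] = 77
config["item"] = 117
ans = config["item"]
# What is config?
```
Trace:
  config={'item': 23, 'age': 56}
  config={'item': 23, 'age': 56, 'c': 77}
  config={'item': 117, 'age': 56, 'c': 77}
  config={'item': 117, 'age': 56, 'c': 77}, ans=117

Final answer: {'item': 117, 'age': 56, 'c': 77}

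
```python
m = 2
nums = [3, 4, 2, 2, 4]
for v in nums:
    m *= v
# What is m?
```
Trace:
  m=2
  m=6, v=3
  m=24, v=4
  m=48, v=2
  m=96, v=2
  m=384, v=4

Final answer: 384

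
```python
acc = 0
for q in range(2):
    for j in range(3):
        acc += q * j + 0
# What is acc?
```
Trace:
  acc=0
  acc=0, q=0, j=0
  acc=0, q=0, j=1
  acc=0, q=0, j=2
  acc=0, q=1, j=0
  acc=1, q=1, j=1
  acc=3, q=1, j=2

Final answer: 3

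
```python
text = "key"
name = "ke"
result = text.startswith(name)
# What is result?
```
Trace:
  text='key'
  text='key', name='ke'
  text='key', name='ke', result=True

Final answer: True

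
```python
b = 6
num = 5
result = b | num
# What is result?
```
Trace:
  b=6
  b=6, num=5
  b=6, num=5, result=7

Final answer: 7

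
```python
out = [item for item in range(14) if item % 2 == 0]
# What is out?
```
Trace:
  item=0
  item=1
  item=2
  item=3
  item=4
  item=5
  item=6
  item=7
  item=8
  item=9
  item=10
  item=11
  item=12
  item=13
  out=[0, 2, 4, 6, 8, 10, 12]

Final answer: [0, 2, 4, 6, 8, 10, 12]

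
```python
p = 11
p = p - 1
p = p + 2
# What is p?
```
Trace:
  p=11
  p=10
  p=12

Final answer: 12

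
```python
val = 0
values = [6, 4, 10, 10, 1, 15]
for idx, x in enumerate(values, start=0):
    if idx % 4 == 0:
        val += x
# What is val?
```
Trace:
  val=0
  val=6, idx=0, x=6
  val=6, idx=1, x=4
  val=6, idx=2, x=10
  val=6, idx=3, x=10
  val=7, idx=4, x=1
  val=7, idx=5, x=15

Final answer: 7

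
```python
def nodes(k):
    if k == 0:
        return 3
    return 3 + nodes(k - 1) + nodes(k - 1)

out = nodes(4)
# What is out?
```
Call trace (a repeated sub-call is expanded the first time; later identical calls just restate its return value):
nodes(k=4)
  nodes(k=3)
    nodes(k=2)
      nodes(k=1)
        nodes(k=0)
        -> return 3
        nodes(k=0)
        -> return 3
      -> return 9
      nodes(k=1) -> return 9  (same call as traced above)
    -> return 21
    nodes(k=2) -> return 21  (same call as traced above)
  -> return 45
  nodes(k=3) -> return 45  (same call as traced above)
-> return 93

Final answer: 93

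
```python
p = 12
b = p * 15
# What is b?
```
Trace:
  p=12
  p=12, b=180

Final answer: 180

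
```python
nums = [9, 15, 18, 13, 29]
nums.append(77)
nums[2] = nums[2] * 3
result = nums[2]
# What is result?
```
Trace:
  nums=[9, 15, 18, 13, 29]
  nums=[9, 15, 18, 13, 29, 77]
  nums=[9, 15, 54, 13, 29, 77]
  nums=[9, 15, 54, 13, 29, 77], result=54

Final answer: 54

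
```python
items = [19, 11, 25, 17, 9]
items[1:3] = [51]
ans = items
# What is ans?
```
Trace:
  items=[19, 11, 25, 17, 9]
  items=[19, 51, 17, 9]
  items=[19, 51, 17, 9], ans=[19, 51, 17, 9]

Final answer: [19, 51, 17, 9]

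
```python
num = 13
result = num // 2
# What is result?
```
Trace:
  num=13
  num=13, result=6

Final answer: 6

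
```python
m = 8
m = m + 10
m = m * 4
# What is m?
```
Trace:
  m=8
  m=18
  m=72

Final answer: 72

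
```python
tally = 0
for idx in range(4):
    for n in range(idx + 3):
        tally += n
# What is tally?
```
Trace:
  tally=0
  tally=0, idx=0, n=0
  tally=1, idx=0, n=1
  tally=3, idx=0, n=2
  tally=3, idx=1, n=0
  tally=4, idx=1, n=1
  tally=6, idx=1, n=2
  tally=9, idx=1, n=3
  tally=9, idx=2, n=0
  tally=10, idx=2, n=1
  tally=12, idx=2, n=2
  tally=15, idx=2, n=3
  tally=19, idx=2, n=4
  tally=19, idx=3, n=0
  tally=20, idx=3, n=1
  tally=22, idx=3, n=2
  tally=25, idx=3, n=3
  tally=29, idx=3, n=4
  tally=34, idx=3, n=5

Final answer: 34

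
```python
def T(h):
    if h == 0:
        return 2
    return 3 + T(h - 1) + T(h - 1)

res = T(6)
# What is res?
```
Call trace (a repeated sub-call is expanded the first time; later identical calls just restate its return value):
T(h=6)
  T(h=5)
    T(h=4)
      T(h=3)
        T(h=2)
          T(h=1)
            T(h=0)
            -> return 2
            T(h=0)
            -> return 2
          -> return 7
          T(h=1) -> return 7  (same call as traced above)
        -> return 17
        T(h=2) -> return 17  (same call as traced above)
      -> return 37
      T(h=3) -> return 37  (same call as traced above)
    -> return 77
    T(h=4) -> return 77  (same call as traced above)
  -> return 157
  T(h=5) -> return 157  (same call as traced above)
-> return 317

Final answer: 317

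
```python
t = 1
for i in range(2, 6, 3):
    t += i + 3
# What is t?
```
Trace:
  t=1
  t=6, i=2
  t=14, i=5

Final answer: 14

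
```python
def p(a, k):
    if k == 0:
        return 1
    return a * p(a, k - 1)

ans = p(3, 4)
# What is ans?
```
Call trace:
p(a=3, k=4)
  p(a=3, k=3)
    p(a=3, k=2)
      p(a=3, k=1)
        p(a=3, k=0)
        -> return 1
      -> return 3
    -> return 9
  -> return 27
-> return 81

Final answer: 81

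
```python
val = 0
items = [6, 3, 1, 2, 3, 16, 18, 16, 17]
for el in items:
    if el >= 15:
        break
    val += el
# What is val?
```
Trace:
  val=0
  val=6, el=6
  val=9, el=3
  val=10, el=1
  val=12, el=2
  val=15, el=3
  val=15, el=16

Final answer: 15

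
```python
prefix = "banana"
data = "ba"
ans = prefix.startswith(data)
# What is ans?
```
Trace:
  prefix='banana'
  prefix='banana', data='ba'
  prefix='banana', data='ba', ans=True

Final answer: True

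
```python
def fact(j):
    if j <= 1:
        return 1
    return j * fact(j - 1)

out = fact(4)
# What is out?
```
Call trace:
fact(j=4)
  fact(j=3)
    fact(j=2)
      fact(j=1)
      -> return 1
    -> return 2
  -> return 6
-> return 24

Final answer: 24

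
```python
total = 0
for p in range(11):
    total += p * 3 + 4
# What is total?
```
Trace:
  total=0
  total=4, p=0
  total=11, p=1
  total=21, p=2
  total=34, p=3
  total=50, p=4
  total=69, p=5
  total=91, p=6
  total=116, p=7
  total=144, p=8
  total=175, p=9
  total=209, p=10

Final answer: 209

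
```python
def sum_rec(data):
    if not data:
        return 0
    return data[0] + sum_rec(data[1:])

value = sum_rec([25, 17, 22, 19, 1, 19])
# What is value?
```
Call trace:
sum_rec(data=[25, 17, 22, 19, 1, 19])
  sum_rec(data=[17, 22, 19, 1, 19])
    sum_rec(data=[22, 19, 1, 19])
      sum_rec(data=[19, 1, 19])
        sum_rec(data=[1, 19])
          sum_rec(data=[19])
            sum_rec(data=[])
            -> return 0
          -> return 19
        -> return 20
      -> return 39
    -> return 61
  -> return 78
-> return 103

Final answer: 103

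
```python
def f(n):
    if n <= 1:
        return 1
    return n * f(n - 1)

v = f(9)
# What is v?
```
Call trace:
f(n=9)
  f(n=8)
    f(n=7)
      f(n=6)
        f(n=5)
          f(n=4)
            f(n=3)
              f(n=2)
                f(n=1)
                -> return 1
              -> return 2
            -> return 6
          -> return 24
        -> return 120
      -> return 720
    -> return 5040
  -> return 40320
-> return 362880

Final answer: 362880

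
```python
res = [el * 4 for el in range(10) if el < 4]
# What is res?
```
Trace:
  el=0
  el=1
  el=2
  el=3
  el=4
  el=5
  el=6
  el=7
  el=8
  el=9
  res=[0, 4, 8, 12]

Final answer: [0, 4, 8, 12]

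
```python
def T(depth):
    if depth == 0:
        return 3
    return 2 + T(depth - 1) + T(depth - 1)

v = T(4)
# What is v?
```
Call trace (a repeated sub-call is expanded the first time; later identical calls just restate its return value):
T(depth=4)
  T(depth=3)
    T(depth=2)
      T(depth=1)
        T(depth=0)
        -> return 3
        T(depth=0)
        -> return 3
      -> return 8
      T(depth=1) -> return 8  (same call as traced above)
    -> return 18
    T(depth=2) -> return 18  (same call as traced above)
  -> return 38
  T(depth=3) -> return 38  (same call as traced above)
-> return 78

Final answer: 78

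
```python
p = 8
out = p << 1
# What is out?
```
Trace:
  p=8
  p=8, out=16

Final answer: 16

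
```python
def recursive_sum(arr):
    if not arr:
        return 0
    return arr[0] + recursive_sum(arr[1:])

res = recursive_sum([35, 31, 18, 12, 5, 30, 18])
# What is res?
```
Call trace:
recursive_sum(arr=[35, 31, 18, 12, 5, 30, 18])
  recursive_sum(arr=[31, 18, 12, 5, 30, 18])
    recursive_sum(arr=[18, 12, 5, 30, 18])
      recursive_sum(arr=[12, 5, 30, 18])
        recursive_sum(arr=[5, 30, 18])
          recursive_sum(arr=[30, 18])
            recursive_sum(arr=[18])
              recursive_sum(arr=[])
              -> return 0
            -> return 18
          -> return 48
        -> return 53
      -> return 65
    -> return 83
  -> return 114
-> return 149

Final answer: 149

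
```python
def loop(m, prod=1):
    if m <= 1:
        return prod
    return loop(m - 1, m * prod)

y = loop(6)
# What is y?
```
Call trace:
loop(m=6, prod=1)
  loop(m=5, prod=6)
    loop(m=4, prod=30)
      loop(m=3, prod=120)
        loop(m=2, prod=360)
          loop(m=1, prod=720)
          -> return 720
        -> return 720
      -> return 720
    -> return 720
  -> return 720
-> return 720

Final answer: 720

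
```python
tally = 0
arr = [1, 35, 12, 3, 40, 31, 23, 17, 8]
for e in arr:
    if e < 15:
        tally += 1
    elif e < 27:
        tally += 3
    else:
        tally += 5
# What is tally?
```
Trace:
  tally=0
  tally=1, e=1
  tally=6, e=35
  tally=7, e=12
  tally=8, e=3
  tally=13, e=40
  tally=18, e=31
  tally=21, e=23
  tally=24, e=17
  tally=25, e=8

Final answer: 25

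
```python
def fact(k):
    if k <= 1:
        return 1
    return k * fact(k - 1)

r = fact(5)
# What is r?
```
Call trace:
fact(k=5)
  fact(k=4)
    fact(k=3)
      fact(k=2)
        fact(k=1)
        -> return 1
      -> return 2
    -> return 6
  -> return 24
-> return 120

Final answer: 120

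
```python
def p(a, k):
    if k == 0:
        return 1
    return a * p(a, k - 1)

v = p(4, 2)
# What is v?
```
Call trace:
p(a=4, k=2)
  p(a=4, k=1)
    p(a=4, k=0)
    -> return 1
  -> return 4
-> return 16

Final answer: 16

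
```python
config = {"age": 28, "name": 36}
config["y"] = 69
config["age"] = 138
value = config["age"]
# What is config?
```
Trace:
  config={'age': 28, 'name': 36}
  config={'age': 28, 'name': 36, 'y': 69}
  config={'age': 138, 'name': 36, 'y': 69}
  config={'age': 138, 'name': 36, 'y': 69}, value=138

Final answer: {'age': 138, 'name': 36, 'y': 69}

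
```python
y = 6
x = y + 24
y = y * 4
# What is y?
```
Trace:
  y=6
  y=6, x=30
  y=24, x=30

Final answer: 24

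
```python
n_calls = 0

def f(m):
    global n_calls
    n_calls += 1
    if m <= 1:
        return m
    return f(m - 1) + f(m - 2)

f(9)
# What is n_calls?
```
Call trace (a repeated sub-call is expanded the first time; later identical calls just restate its return value):
f(m=9)
  f(m=8)
    f(m=7)
      f(m=6)
        f(m=5)
          f(m=4)
            f(m=3)
              f(m=2)
                f(m=1)
                -> return 1
                f(m=0)
                -> return 0
              -> return 1
              f(m=1)
              -> return 1
            -> return 2
            f(m=2) -> return 1  (same call as traced above)
          -> return 3
          f(m=3) -> return 2  (same call as traced above)
        -> return 5
        f(m=4) -> return 3  (same call as traced above)
      -> return 8
      f(m=5) -> return 5  (same call as traced above)
    -> return 13
    f(m=6) -> return 8  (same call as traced above)
  -> return 21
  f(m=7) -> return 13  (same call as traced above)
-> return 34

n_calls is incremented once per call, so count the calls in each subtree. Let C(m) = number of calls made by f(m).
C(0) = C(1) = 1 (base case, no recursion); C(m) = 1 + C(m - 1) + C(m - 2) otherwise.
C(2) = 1 + C(1) + C(0) = 1 + 1 + 1 = 3
C(3) = 1 + C(2) + C(1) = 1 + 3 + 1 = 5
C(4) = 1 + C(3) + C(2) = 1 + 5 + 3 = 9
C(5) = 1 + C(4) + C(3) = 1 + 9 + 5 = 15
C(6) = 1 + C(5) + C(4) = 1 + 15 + 9 = 25
C(7) = 1 + C(6) + C(5) = 1 + 25 + 15 = 41
C(8) = 1 + C(7) + C(6) = 1 + 41 + 25 = 67
C(9) = 1 + C(8) + C(7) = 1 + 67 + 41 = 109
n_calls = C(9) = 109

Final answer: 109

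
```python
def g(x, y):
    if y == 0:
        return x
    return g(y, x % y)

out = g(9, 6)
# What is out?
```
Call trace:
g(x=9, y=6)
  g(x=6, y=3)
    g(x=3, y=0)
    -> return 3
  -> return 3
-> return 3

Final answer: 3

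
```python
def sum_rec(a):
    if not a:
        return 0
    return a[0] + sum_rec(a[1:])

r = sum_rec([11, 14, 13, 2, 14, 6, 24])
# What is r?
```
Call trace:
sum_rec(a=[11, 14, 13, 2, 14, 6, 24])
  sum_rec(a=[14, 13, 2, 14, 6, 24])
    sum_rec(a=[13, 2, 14, 6, 24])
      sum_rec(a=[2, 14, 6, 24])
        sum_rec(a=[14, 6, 24])
          sum_rec(a=[6, 24])
            sum_rec(a=[24])
              sum_rec(a=[])
              -> return 0
            -> return 24
          -> return 30
        -> return 44
      -> return 46
    -> return 59
  -> return 73
-> return 84

Final answer: 84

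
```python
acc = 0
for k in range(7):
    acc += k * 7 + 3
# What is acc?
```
Trace:
  acc=0
  acc=3, k=0
  acc=13, k=1
  acc=30, k=2
  acc=54, k=3
  acc=85, k=4
  acc=123, k=5
  acc=168, k=6

Final answer: 168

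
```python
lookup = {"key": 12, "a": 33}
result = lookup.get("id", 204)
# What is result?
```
Trace:
  lookup={'key': 12, 'a': 33}
  lookup={'key': 12, 'a': 33}, result=204

Final answer: 204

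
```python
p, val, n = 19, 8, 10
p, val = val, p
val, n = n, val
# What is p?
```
Trace:
  p=19, val=8, n=10
  p=8, val=19, n=10
  p=8, val=10, n=19

Final answer: 8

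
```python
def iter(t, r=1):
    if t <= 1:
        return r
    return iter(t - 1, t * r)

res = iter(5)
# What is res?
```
Call trace:
iter(t=5, r=1)
  iter(t=4, r=5)
    iter(t=3, r=20)
      iter(t=2, r=60)
        iter(t=1, r=120)
        -> return 120
      -> return 120
    -> return 120
  -> return 120
-> return 120

Final answer: 120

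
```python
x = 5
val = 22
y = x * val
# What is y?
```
Trace:
  x=5
  x=5, val=22
  x=5, val=22, y=110

Final answer: 110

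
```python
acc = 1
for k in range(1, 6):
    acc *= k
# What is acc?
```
Trace:
  acc=1
  acc=1, k=1
  acc=2, k=2
  acc=6, k=3
  acc=24, k=4
  acc=120, k=5

Final answer: 120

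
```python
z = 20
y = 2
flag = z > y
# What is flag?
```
Trace:
  z=20
  z=20, y=2
  z=20, y=2, flag=True

Final answer: True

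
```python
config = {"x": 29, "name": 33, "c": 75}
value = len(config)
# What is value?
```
Trace:
  config={'x': 29, 'name': 33, 'c': 75}
  config={'x': 29, 'name': 33, 'c': 75}, value=3

Final answer: 3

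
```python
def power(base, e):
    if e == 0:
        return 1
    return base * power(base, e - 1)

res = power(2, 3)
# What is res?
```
Call trace:
power(base=2, e=3)
  power(base=2, e=2)
    power(base=2, e=1)
      power(base=2, e=0)
      -> return 1
    -> return 2
  -> return 4
-> return 8

Final answer: 8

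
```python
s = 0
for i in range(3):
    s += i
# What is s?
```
Trace:
  s=0
  s=0, i=0
  s=1, i=1
  s=3, i=2

Final answer: 3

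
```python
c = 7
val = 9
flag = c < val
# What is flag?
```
Trace:
  c=7
  c=7, val=9
  c=7, val=9, flag=True

Final answer: True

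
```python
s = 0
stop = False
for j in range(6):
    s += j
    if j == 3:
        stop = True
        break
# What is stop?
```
Trace:
  s=0
  s=0, stop=False
  s=0, stop=False, j=0
  s=1, stop=False, j=1
  s=3, stop=False, j=2
  s=6, stop=True, j=3

Final answer: True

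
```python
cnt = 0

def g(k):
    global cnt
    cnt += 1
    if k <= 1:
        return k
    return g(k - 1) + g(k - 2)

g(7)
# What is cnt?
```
Call trace (a repeated sub-call is expanded the first time; later identical calls just restate its return value):
g(k=7)
  g(k=6)
    g(k=5)
      g(k=4)
        g(k=3)
          g(k=2)
            g(k=1)
            -> return 1
            g(k=0)
            -> return 0
          -> return 1
          g(k=1)
          -> return 1
        -> return 2
        g(k=2) -> return 1  (same call as traced above)
      -> return 3
      g(k=3) -> return 2  (same call as traced above)
    -> return 5
    g(k=4) -> return 3  (same call as traced above)
  -> return 8
  g(k=5) -> return 5  (same call as traced above)
-> return 13

cnt is incremented once per call, so count the calls in each subtree. Let C(k) = number of calls made by g(k).
C(0) = C(1) = 1 (base case, no recursion); C(k) = 1 + C(k - 1) + C(k - 2) otherwise.
C(2) = 1 + C(1) + C(0) = 1 + 1 + 1 = 3
C(3) = 1 + C(2) + C(1) = 1 + 3 + 1 = 5
C(4) = 1 + C(3) + C(2) = 1 + 5 + 3 = 9
C(5) = 1 + C(4) + C(3) = 1 + 9 + 5 = 15
C(6) = 1 + C(5) + C(4) = 1 + 15 + 9 = 25
C(7) = 1 + C(6) + C(5) = 1 + 25 + 15 = 41
cnt = C(7) = 41

Final answer: 41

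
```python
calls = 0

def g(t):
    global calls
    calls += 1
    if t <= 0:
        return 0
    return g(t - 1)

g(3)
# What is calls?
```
Call trace:
g(t=3)
  g(t=2)
    g(t=1)
      g(t=0)
      -> return 0
    -> return 0
  -> return 0
-> return 0

calls is incremented once per call. g is entered once for each t = 3, 2, 1, 0 (the t <= 0 call returns without recursing), i.e. 3 + 1 calls.
calls = 4

Final answer: 4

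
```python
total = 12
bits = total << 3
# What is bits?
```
Trace:
  total=12
  total=12, bits=96

Final answer: 96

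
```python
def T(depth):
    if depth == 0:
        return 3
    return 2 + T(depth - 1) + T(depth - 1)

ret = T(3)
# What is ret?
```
Call trace (a repeated sub-call is expanded the first time; later identical calls just restate its return value):
T(depth=3)
  T(depth=2)
    T(depth=1)
      T(depth=0)
      -> return 3
      T(depth=0)
      -> return 3
    -> return 8
    T(depth=1) -> return 8  (same call as traced above)
  -> return 18
  T(depth=2) -> return 18  (same call as traced above)
-> return 38

Final answer: 38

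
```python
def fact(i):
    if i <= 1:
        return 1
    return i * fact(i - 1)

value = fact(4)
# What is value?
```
Call trace:
fact(i=4)
  fact(i=3)
    fact(i=2)
      fact(i=1)
      -> return 1
    -> return 2
  -> return 6
-> return 24

Final answer: 24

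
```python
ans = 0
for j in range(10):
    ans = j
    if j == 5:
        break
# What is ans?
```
Trace:
  ans=0
  ans=0, j=0
  ans=1, j=1
  ans=2, j=2
  ans=3, j=3
  ans=4, j=4
  ans=5, j=5

Final answer: 5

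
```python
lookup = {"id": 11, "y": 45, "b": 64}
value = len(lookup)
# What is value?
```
Trace:
  lookup={'id': 11, 'y': 45, 'b': 64}
  lookup={'id': 11, 'y': 45, 'b': 64}, value=3

Final answer: 3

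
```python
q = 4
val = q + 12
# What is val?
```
Trace:
  q=4
  q=4, val=16

Final answer: 16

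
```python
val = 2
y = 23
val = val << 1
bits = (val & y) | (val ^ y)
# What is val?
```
Trace:
  val=2
  val=2, y=23
  val=4, y=23
  val=4, y=23, bits=23

Final answer: 4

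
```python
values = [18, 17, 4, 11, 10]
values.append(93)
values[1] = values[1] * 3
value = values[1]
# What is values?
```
Trace:
  values=[18, 17, 4, 11, 10]
  values=[18, 17, 4, 11, 10, 93]
  values=[18, 51, 4, 11, 10, 93]
  values=[18, 51, 4, 11, 10, 93], value=51

Final answer: [18, 51, 4, 11, 10, 93]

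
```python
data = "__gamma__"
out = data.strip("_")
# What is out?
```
Trace:
  data='__gamma__'
  data='__gamma__', out='gamma'

Final answer: 'gamma'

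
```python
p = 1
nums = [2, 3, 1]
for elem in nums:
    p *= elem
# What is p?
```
Trace:
  p=1
  p=2, elem=2
  p=6, elem=3
  p=6, elem=1

Final answer: 6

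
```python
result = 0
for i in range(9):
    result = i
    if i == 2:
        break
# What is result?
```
Trace:
  result=0
  result=0, i=0
  result=1, i=1
  result=2, i=2

Final answer: 2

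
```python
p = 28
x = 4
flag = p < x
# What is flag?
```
Trace:
  p=28
  p=28, x=4
  p=28, x=4, flag=False

Final answer: False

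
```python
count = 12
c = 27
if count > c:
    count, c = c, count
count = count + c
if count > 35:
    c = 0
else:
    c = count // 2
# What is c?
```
Trace:
  count=12
  count=12, c=27
  count=12, c=27
  count=39, c=27
  count=39, c=0

Final answer: 0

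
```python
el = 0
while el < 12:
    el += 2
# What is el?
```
Trace:
  el=0
  el=2
  el=4
  el=6
  el=8
  el=10
  el=12

Final answer: 12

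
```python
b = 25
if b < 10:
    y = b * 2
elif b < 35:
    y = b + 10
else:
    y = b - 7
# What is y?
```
Trace:
  b=25
  b=25, y=35

Final answer: 35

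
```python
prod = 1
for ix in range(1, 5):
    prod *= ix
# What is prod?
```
Trace:
  prod=1
  prod=1, ix=1
  prod=2, ix=2
  prod=6, ix=3
  prod=24, ix=4

Final answer: 24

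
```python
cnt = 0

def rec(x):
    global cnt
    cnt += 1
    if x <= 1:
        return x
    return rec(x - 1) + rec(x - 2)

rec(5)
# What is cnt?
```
Call trace (a repeated sub-call is expanded the first time; later identical calls just restate its return value):
rec(x=5)
  rec(x=4)
    rec(x=3)
      rec(x=2)
        rec(x=1)
        -> return 1
        rec(x=0)
        -> return 0
      -> return 1
      rec(x=1)
      -> return 1
    -> return 2
    rec(x=2) -> return 1  (same call as traced above)
  -> return 3
  rec(x=3) -> return 2  (same call as traced above)
-> return 5

cnt is incremented once per call, so count the calls in each subtree. Let C(x) = number of calls made by rec(x).
C(0) = C(1) = 1 (base case, no recursion); C(x) = 1 + C(x - 1) + C(x - 2) otherwise.
C(2) = 1 + C(1) + C(0) = 1 + 1 + 1 = 3
C(3) = 1 + C(2) + C(1) = 1 + 3 + 1 = 5
C(4) = 1 + C(3) + C(2) = 1 + 5 + 3 = 9
C(5) = 1 + C(4) + C(3) = 1 + 9 + 5 = 15
cnt = C(5) = 15

Final answer: 15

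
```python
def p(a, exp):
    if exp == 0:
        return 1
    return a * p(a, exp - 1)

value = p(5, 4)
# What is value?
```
Call trace:
p(a=5, exp=4)
  p(a=5, exp=3)
    p(a=5, exp=2)
      p(a=5, exp=1)
        p(a=5, exp=0)
        -> return 1
      -> return 5
    -> return 25
  -> return 125
-> return 625

Final answer: 625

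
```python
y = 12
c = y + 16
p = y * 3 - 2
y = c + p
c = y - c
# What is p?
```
Trace:
  y=12
  y=12, c=28
  y=12, c=28, p=34
  y=62, c=28, p=34
  y=62, c=34, p=34

Final answer: 34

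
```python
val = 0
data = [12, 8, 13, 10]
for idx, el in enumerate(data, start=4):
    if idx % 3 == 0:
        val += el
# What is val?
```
Trace:
  val=0
  val=0, idx=4, el=12
  val=0, idx=5, el=8
  val=13, idx=6, el=13
  val=13, idx=7, el=10

Final answer: 13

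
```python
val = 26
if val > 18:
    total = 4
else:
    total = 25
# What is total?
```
Trace:
  val=26
  val=26, total=4

Final answer: 4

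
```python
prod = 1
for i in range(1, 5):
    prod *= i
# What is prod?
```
Trace:
  prod=1
  prod=1, i=1
  prod=2, i=2
  prod=6, i=3
  prod=24, i=4

Final answer: 24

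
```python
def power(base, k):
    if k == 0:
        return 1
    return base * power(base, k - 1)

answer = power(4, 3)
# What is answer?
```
Call trace:
power(base=4, k=3)
  power(base=4, k=2)
    power(base=4, k=1)
      power(base=4, k=0)
      -> return 1
    -> return 4
  -> return 16
-> return 64

Final answer: 64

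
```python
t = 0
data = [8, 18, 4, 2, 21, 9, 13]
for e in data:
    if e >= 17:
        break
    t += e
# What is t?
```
Trace:
  t=0
  t=8, e=8
  t=8, e=18

Final answer: 8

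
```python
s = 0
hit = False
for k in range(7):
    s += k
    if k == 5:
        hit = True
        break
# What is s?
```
Trace:
  s=0
  s=0, hit=False
  s=0, hit=False, k=0
  s=1, hit=False, k=1
  s=3, hit=False, k=2
  s=6, hit=False, k=3
  s=10, hit=False, k=4
  s=15, hit=True, k=5

Final answer: 15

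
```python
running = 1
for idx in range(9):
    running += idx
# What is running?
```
Trace:
  running=1
  running=1, idx=0
  running=2, idx=1
  running=4, idx=2
  running=7, idx=3
  running=11, idx=4
  running=16, idx=5
  running=22, idx=6
  running=29, idx=7
  running=37, idx=8

Final answer: 37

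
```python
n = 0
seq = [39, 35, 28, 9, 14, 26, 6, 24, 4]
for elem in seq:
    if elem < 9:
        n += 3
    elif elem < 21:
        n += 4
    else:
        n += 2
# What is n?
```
Trace:
  n=0
  n=2, elem=39
  n=4, elem=35
  n=6, elem=28
  n=10, elem=9
  n=14, elem=14
  n=16, elem=26
  n=19, elem=6
  n=21, elem=24
  n=24, elem=4

Final answer: 24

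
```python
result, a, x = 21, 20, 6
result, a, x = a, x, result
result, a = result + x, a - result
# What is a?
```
Trace:
  result=21, a=20, x=6
  result=20, a=6, x=21
  result=41, a=-14, x=21

Final answer: -14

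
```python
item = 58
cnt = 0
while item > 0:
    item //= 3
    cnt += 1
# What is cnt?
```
Trace:
  item=58
  item=58, cnt=0
  item=19, cnt=1
  item=6, cnt=2
  item=2, cnt=3
  item=0, cnt=4

Final answer: 4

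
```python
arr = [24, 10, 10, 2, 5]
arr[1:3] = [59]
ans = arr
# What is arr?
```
Trace:
  arr=[24, 10, 10, 2, 5]
  arr=[24, 59, 2, 5]
  arr=[24, 59, 2, 5], ans=[24, 59, 2, 5]

Final answer: [24, 59, 2, 5]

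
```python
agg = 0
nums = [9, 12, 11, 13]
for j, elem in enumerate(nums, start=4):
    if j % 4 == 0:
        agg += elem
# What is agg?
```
Trace:
  agg=0
  agg=9, j=4, elem=9
  agg=9, j=5, elem=12
  agg=9, j=6, elem=11
  agg=9, j=7, elem=13

Final answer: 9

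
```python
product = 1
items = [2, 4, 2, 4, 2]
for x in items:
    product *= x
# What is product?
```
Trace:
  product=1
  product=2, x=2
  product=8, x=4
  product=16, x=2
  product=64, x=4
  product=128, x=2

Final answer: 128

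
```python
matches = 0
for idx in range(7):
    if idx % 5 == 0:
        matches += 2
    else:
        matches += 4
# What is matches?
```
Trace:
  matches=0
  matches=2, idx=0
  matches=6, idx=1
  matches=10, idx=2
  matches=14, idx=3
  matches=18, idx=4
  matches=20, idx=5
  matches=24, idx=6

Final answer: 24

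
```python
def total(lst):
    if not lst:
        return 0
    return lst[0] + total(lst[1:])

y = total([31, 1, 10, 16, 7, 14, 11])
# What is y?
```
Call trace:
total(lst=[31, 1, 10, 16, 7, 14, 11])
  total(lst=[1, 10, 16, 7, 14, 11])
    total(lst=[10, 16, 7, 14, 11])
      total(lst=[16, 7, 14, 11])
        total(lst=[7, 14, 11])
          total(lst=[14, 11])
            total(lst=[11])
              total(lst=[])
              -> return 0
            -> return 11
          -> return 25
        -> return 32
      -> return 48
    -> return 58
  -> return 59
-> return 90

Final answer: 90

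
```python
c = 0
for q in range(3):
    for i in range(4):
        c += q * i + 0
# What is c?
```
Trace:
  c=0
  c=0, q=0, i=0
  c=0, q=0, i=1
  c=0, q=0, i=2
  c=0, q=0, i=3
  c=0, q=1, i=0
  c=1, q=1, i=1
  c=3, q=1, i=2
  c=6, q=1, i=3
  c=6, q=2, i=0
  c=8, q=2, i=1
  c=12, q=2, i=2
  c=18, q=2, i=3

Final answer: 18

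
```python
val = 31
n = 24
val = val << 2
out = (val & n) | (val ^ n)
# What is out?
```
Trace:
  val=31
  val=31, n=24
  val=124, n=24
  val=124, n=24, out=124

Final answer: 124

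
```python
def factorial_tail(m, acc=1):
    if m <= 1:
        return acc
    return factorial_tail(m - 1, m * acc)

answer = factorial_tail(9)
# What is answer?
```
Call trace:
factorial_tail(m=9, acc=1)
  factorial_tail(m=8, acc=9)
    factorial_tail(m=7, acc=72)
      factorial_tail(m=6, acc=504)
        factorial_tail(m=5, acc=3024)
          factorial_tail(m=4, acc=15120)
            factorial_tail(m=3, acc=60480)
              factorial_tail(m=2, acc=181440)
                factorial_tail(m=1, acc=362880)
                -> return 362880
              -> return 362880
            -> return 362880
          -> return 362880
        -> return 362880
      -> return 362880
    -> return 362880
  -> return 362880
-> return 362880

Final answer: 362880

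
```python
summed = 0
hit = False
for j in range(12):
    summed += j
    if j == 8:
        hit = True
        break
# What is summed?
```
Trace:
  summed=0
  summed=0, hit=False
  summed=0, hit=False, j=0
  summed=1, hit=False, j=1
  summed=3, hit=False, j=2
  summed=6, hit=False, j=3
  summed=10, hit=False, j=4
  summed=15, hit=False, j=5
  summed=21, hit=False, j=6
  summed=28, hit=False, j=7
  summed=36, hit=True, j=8

Final answer: 36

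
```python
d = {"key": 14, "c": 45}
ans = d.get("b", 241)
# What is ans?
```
Trace:
  d={'key': 14, 'c': 45}
  d={'key': 14, 'c': 45}, ans=241

Final answer: 241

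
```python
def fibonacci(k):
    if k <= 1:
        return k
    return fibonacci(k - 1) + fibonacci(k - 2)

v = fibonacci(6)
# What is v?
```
Call trace (a repeated sub-call is expanded the first time; later identical calls just restate its return value):
fibonacci(k=6)
  fibonacci(k=5)
    fibonacci(k=4)
      fibonacci(k=3)
        fibonacci(k=2)
          fibonacci(k=1)
          -> return 1
          fibonacci(k=0)
          -> return 0
        -> return 1
        fibonacci(k=1)
        -> return 1
      -> return 2
      fibonacci(k=2) -> return 1  (same call as traced above)
    -> return 3
    fibonacci(k=3) -> return 2  (same call as traced above)
  -> return 5
  fibonacci(k=4) -> return 3  (same call as traced above)
-> return 8

Final answer: 8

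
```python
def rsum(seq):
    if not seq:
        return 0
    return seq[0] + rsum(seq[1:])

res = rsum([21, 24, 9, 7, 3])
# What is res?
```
Call trace:
rsum(seq=[21, 24, 9, 7, 3])
  rsum(seq=[24, 9, 7, 3])
    rsum(seq=[9, 7, 3])
      rsum(seq=[7, 3])
        rsum(seq=[3])
          rsum(seq=[])
          -> return 0
        -> return 3
      -> return 10
    -> return 19
  -> return 43
-> return 64

Final answer: 64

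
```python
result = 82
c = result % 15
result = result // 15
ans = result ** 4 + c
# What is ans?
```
Trace:
  result=82
  result=82, c=7
  result=5, c=7
  result=5, c=7, ans=632

Final answer: 632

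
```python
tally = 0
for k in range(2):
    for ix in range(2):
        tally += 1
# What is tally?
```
Trace:
  tally=0
  tally=1, k=0, ix=0
  tally=2, k=0, ix=1
  tally=3, k=1, ix=0
  tally=4, k=1, ix=1

Final answer: 4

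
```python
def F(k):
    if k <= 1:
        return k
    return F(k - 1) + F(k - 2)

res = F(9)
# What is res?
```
Call trace (a repeated sub-call is expanded the first time; later identical calls just restate its return value):
F(k=9)
  F(k=8)
    F(k=7)
      F(k=6)
        F(k=5)
          F(k=4)
            F(k=3)
              F(k=2)
                F(k=1)
                -> return 1
                F(k=0)
                -> return 0
              -> return 1
              F(k=1)
              -> return 1
            -> return 2
            F(k=2) -> return 1  (same call as traced above)
          -> return 3
          F(k=3) -> return 2  (same call as traced above)
        -> return 5
        F(k=4) -> return 3  (same call as traced above)
      -> return 8
      F(k=5) -> return 5  (same call as traced above)
    -> return 13
    F(k=6) -> return 8  (same call as traced above)
  -> return 21
  F(k=7) -> return 13  (same call as traced above)
-> return 34

Final answer: 34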